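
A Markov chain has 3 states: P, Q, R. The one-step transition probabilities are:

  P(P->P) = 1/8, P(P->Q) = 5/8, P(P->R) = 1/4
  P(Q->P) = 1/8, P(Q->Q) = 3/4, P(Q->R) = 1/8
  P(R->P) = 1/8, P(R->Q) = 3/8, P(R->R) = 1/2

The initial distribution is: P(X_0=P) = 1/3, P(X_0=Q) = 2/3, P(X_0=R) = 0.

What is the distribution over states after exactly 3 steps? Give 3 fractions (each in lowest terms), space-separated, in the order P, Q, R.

Propagating the distribution step by step (d_{t+1} = d_t * P):
d_0 = (P=1/3, Q=2/3, R=0)
  d_1[P] = 1/3*1/8 + 2/3*1/8 + 0*1/8 = 1/8
  d_1[Q] = 1/3*5/8 + 2/3*3/4 + 0*3/8 = 17/24
  d_1[R] = 1/3*1/4 + 2/3*1/8 + 0*1/2 = 1/6
d_1 = (P=1/8, Q=17/24, R=1/6)
  d_2[P] = 1/8*1/8 + 17/24*1/8 + 1/6*1/8 = 1/8
  d_2[Q] = 1/8*5/8 + 17/24*3/4 + 1/6*3/8 = 43/64
  d_2[R] = 1/8*1/4 + 17/24*1/8 + 1/6*1/2 = 13/64
d_2 = (P=1/8, Q=43/64, R=13/64)
  d_3[P] = 1/8*1/8 + 43/64*1/8 + 13/64*1/8 = 1/8
  d_3[Q] = 1/8*5/8 + 43/64*3/4 + 13/64*3/8 = 337/512
  d_3[R] = 1/8*1/4 + 43/64*1/8 + 13/64*1/2 = 111/512
d_3 = (P=1/8, Q=337/512, R=111/512)

Answer: 1/8 337/512 111/512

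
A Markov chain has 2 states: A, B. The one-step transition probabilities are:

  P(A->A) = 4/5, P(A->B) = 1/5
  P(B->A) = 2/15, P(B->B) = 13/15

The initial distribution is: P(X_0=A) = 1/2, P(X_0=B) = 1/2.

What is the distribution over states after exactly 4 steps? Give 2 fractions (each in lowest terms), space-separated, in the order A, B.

Propagating the distribution step by step (d_{t+1} = d_t * P):
d_0 = (A=1/2, B=1/2)
  d_1[A] = 1/2*4/5 + 1/2*2/15 = 7/15
  d_1[B] = 1/2*1/5 + 1/2*13/15 = 8/15
d_1 = (A=7/15, B=8/15)
  d_2[A] = 7/15*4/5 + 8/15*2/15 = 4/9
  d_2[B] = 7/15*1/5 + 8/15*13/15 = 5/9
d_2 = (A=4/9, B=5/9)
  d_3[A] = 4/9*4/5 + 5/9*2/15 = 58/135
  d_3[B] = 4/9*1/5 + 5/9*13/15 = 77/135
d_3 = (A=58/135, B=77/135)
  d_4[A] = 58/135*4/5 + 77/135*2/15 = 34/81
  d_4[B] = 58/135*1/5 + 77/135*13/15 = 47/81
d_4 = (A=34/81, B=47/81)

Answer: 34/81 47/81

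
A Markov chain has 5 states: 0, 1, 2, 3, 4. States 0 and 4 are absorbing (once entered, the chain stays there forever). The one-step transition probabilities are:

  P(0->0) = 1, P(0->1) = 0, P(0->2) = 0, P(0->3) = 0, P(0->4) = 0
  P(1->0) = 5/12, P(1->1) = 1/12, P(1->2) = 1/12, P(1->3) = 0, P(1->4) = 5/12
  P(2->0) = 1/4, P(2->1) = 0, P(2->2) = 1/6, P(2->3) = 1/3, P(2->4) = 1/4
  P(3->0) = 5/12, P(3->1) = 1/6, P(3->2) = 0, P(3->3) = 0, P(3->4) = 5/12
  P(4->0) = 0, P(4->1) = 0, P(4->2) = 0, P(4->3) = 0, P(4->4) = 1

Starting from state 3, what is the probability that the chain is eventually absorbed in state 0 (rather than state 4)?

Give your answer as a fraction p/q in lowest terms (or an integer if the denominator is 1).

Let a_i = P(absorbed in 0 | start in state i).
Boundary conditions: a_0 = 1, a_4 = 0.
For each transient state i, a_i = sum_j P(i->j) * a_j:
  a_1 = 5/12*a_0 + 1/12*a_1 + 1/12*a_2 + 0*a_3 + 5/12*a_4
  a_2 = 1/4*a_0 + 0*a_1 + 1/6*a_2 + 1/3*a_3 + 1/4*a_4
  a_3 = 5/12*a_0 + 1/6*a_1 + 0*a_2 + 0*a_3 + 5/12*a_4

Substituting a_0 = 1 and a_4 = 0, rearrange to (I - Q) a = r where r[i] = P(i -> 0):
  [11/12, -1/12, 0] . (a_1, a_2, a_3) = 5/12
  [0, 5/6, -1/3] . (a_1, a_2, a_3) = 1/4
  [-1/6, 0, 1] . (a_1, a_2, a_3) = 5/12

Solving yields:
  a_1 = 1/2
  a_2 = 1/2
  a_3 = 1/2

Starting state is 3, so the absorption probability is a_3 = 1/2.

Answer: 1/2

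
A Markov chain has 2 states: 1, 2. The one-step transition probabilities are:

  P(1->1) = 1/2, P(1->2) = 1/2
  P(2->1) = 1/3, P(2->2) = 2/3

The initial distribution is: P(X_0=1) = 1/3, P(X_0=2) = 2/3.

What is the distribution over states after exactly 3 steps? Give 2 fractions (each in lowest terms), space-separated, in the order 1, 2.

Propagating the distribution step by step (d_{t+1} = d_t * P):
d_0 = (1=1/3, 2=2/3)
  d_1[1] = 1/3*1/2 + 2/3*1/3 = 7/18
  d_1[2] = 1/3*1/2 + 2/3*2/3 = 11/18
d_1 = (1=7/18, 2=11/18)
  d_2[1] = 7/18*1/2 + 11/18*1/3 = 43/108
  d_2[2] = 7/18*1/2 + 11/18*2/3 = 65/108
d_2 = (1=43/108, 2=65/108)
  d_3[1] = 43/108*1/2 + 65/108*1/3 = 259/648
  d_3[2] = 43/108*1/2 + 65/108*2/3 = 389/648
d_3 = (1=259/648, 2=389/648)

Answer: 259/648 389/648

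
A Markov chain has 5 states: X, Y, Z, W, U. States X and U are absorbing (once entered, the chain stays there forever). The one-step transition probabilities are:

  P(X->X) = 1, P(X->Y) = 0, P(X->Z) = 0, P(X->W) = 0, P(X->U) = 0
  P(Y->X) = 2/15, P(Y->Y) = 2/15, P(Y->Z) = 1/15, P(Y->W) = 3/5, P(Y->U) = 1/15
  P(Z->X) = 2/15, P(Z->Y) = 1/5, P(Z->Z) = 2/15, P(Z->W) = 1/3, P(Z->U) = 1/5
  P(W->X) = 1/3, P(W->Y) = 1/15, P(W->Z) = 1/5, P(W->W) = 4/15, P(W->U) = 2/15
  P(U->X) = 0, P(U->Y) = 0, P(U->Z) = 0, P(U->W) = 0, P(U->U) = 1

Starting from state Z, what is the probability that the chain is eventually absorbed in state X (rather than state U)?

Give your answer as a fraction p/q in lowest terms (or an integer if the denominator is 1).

Let a_i = P(absorbed in X | start in state i).
Boundary conditions: a_X = 1, a_U = 0.
For each transient state i, a_i = sum_j P(i->j) * a_j:
  a_Y = 2/15*a_X + 2/15*a_Y + 1/15*a_Z + 3/5*a_W + 1/15*a_U
  a_Z = 2/15*a_X + 1/5*a_Y + 2/15*a_Z + 1/3*a_W + 1/5*a_U
  a_W = 1/3*a_X + 1/15*a_Y + 1/5*a_Z + 4/15*a_W + 2/15*a_U

Substituting a_X = 1 and a_U = 0, rearrange to (I - Q) a = r where r[i] = P(i -> X):
  [13/15, -1/15, -3/5] . (a_Y, a_Z, a_W) = 2/15
  [-1/5, 13/15, -1/3] . (a_Y, a_Z, a_W) = 2/15
  [-1/15, -1/5, 11/15] . (a_Y, a_Z, a_W) = 1/3

Solving yields:
  a_Y = 157/238
  a_Z = 67/119
  a_W = 159/238

Starting state is Z, so the absorption probability is a_Z = 67/119.

Answer: 67/119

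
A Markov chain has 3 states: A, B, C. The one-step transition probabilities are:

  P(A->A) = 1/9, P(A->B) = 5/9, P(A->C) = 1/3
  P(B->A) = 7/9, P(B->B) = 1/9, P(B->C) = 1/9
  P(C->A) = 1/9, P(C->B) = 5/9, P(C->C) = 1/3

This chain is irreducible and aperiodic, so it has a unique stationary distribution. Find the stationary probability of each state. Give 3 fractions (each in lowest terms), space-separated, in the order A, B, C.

The stationary distribution satisfies pi = pi * P, i.e.:
  pi_A = 1/9*pi_A + 7/9*pi_B + 1/9*pi_C
  pi_B = 5/9*pi_A + 1/9*pi_B + 5/9*pi_C
  pi_C = 1/3*pi_A + 1/9*pi_B + 1/3*pi_C
with normalization: pi_A + pi_B + pi_C = 1.

Using the first 2 balance equations plus normalization, the linear system A*pi = b is:
  [-8/9, 7/9, 1/9] . pi = 0
  [5/9, -8/9, 5/9] . pi = 0
  [1, 1, 1] . pi = 1

Solving yields:
  pi_A = 43/117
  pi_B = 5/13
  pi_C = 29/117

Verification (pi * P):
  43/117*1/9 + 5/13*7/9 + 29/117*1/9 = 43/117 = pi_A  (ok)
  43/117*5/9 + 5/13*1/9 + 29/117*5/9 = 5/13 = pi_B  (ok)
  43/117*1/3 + 5/13*1/9 + 29/117*1/3 = 29/117 = pi_C  (ok)

Answer: 43/117 5/13 29/117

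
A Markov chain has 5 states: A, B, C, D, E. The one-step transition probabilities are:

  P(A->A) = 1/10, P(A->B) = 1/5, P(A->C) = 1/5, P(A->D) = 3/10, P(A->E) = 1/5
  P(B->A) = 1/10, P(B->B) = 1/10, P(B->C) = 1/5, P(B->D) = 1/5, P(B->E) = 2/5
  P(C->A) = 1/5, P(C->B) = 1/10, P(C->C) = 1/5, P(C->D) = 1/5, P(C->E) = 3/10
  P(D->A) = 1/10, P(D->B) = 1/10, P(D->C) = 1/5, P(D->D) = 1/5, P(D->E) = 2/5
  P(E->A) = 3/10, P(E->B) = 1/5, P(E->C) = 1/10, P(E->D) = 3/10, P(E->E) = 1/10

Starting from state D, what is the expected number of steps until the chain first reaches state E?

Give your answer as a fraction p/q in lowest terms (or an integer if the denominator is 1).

Let h_i = expected steps to first reach E from state i.
Boundary: h_E = 0.
First-step equations for the other states:
  h_A = 1 + 1/10*h_A + 1/5*h_B + 1/5*h_C + 3/10*h_D + 1/5*h_E
  h_B = 1 + 1/10*h_A + 1/10*h_B + 1/5*h_C + 1/5*h_D + 2/5*h_E
  h_C = 1 + 1/5*h_A + 1/10*h_B + 1/5*h_C + 1/5*h_D + 3/10*h_E
  h_D = 1 + 1/10*h_A + 1/10*h_B + 1/5*h_C + 1/5*h_D + 2/5*h_E

Substituting h_E = 0 and rearranging gives the linear system (I - Q) h = 1:
  [9/10, -1/5, -1/5, -3/10] . (h_A, h_B, h_C, h_D) = 1
  [-1/10, 9/10, -1/5, -1/5] . (h_A, h_B, h_C, h_D) = 1
  [-1/5, -1/10, 4/5, -1/5] . (h_A, h_B, h_C, h_D) = 1
  [-1/10, -1/10, -1/5, 4/5] . (h_A, h_B, h_C, h_D) = 1

Solving yields:
  h_A = 300/89
  h_B = 250/89
  h_C = 280/89
  h_D = 250/89

Starting state is D, so the expected hitting time is h_D = 250/89.

Answer: 250/89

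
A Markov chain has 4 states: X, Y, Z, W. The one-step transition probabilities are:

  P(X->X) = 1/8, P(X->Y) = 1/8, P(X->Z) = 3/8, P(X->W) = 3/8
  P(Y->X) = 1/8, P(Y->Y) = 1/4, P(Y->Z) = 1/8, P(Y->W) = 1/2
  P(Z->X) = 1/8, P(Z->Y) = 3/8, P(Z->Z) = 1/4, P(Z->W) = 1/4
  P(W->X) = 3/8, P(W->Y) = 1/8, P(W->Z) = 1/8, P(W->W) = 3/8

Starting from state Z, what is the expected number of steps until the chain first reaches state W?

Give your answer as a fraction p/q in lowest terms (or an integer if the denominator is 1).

Answer: 576/197

Derivation:
Let h_i = expected steps to first reach W from state i.
Boundary: h_W = 0.
First-step equations for the other states:
  h_X = 1 + 1/8*h_X + 1/8*h_Y + 3/8*h_Z + 3/8*h_W
  h_Y = 1 + 1/8*h_X + 1/4*h_Y + 1/8*h_Z + 1/2*h_W
  h_Z = 1 + 1/8*h_X + 3/8*h_Y + 1/4*h_Z + 1/4*h_W

Substituting h_W = 0 and rearranging gives the linear system (I - Q) h = 1:
  [7/8, -1/8, -3/8] . (h_X, h_Y, h_Z) = 1
  [-1/8, 3/4, -1/8] . (h_X, h_Y, h_Z) = 1
  [-1/8, -3/8, 3/4] . (h_X, h_Y, h_Z) = 1

Solving yields:
  h_X = 536/197
  h_Y = 448/197
  h_Z = 576/197

Starting state is Z, so the expected hitting time is h_Z = 576/197.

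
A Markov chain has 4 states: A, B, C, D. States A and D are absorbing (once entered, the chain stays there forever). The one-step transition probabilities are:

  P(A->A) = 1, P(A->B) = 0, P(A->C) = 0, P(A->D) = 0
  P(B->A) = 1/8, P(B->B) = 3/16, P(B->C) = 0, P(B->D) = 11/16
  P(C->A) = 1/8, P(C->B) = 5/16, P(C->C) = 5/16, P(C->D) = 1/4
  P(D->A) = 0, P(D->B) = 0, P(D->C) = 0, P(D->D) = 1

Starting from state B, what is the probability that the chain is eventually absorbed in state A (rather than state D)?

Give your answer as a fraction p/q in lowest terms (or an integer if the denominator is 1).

Let a_i = P(absorbed in A | start in state i).
Boundary conditions: a_A = 1, a_D = 0.
For each transient state i, a_i = sum_j P(i->j) * a_j:
  a_B = 1/8*a_A + 3/16*a_B + 0*a_C + 11/16*a_D
  a_C = 1/8*a_A + 5/16*a_B + 5/16*a_C + 1/4*a_D

Substituting a_A = 1 and a_D = 0, rearrange to (I - Q) a = r where r[i] = P(i -> A):
  [13/16, 0] . (a_B, a_C) = 1/8
  [-5/16, 11/16] . (a_B, a_C) = 1/8

Solving yields:
  a_B = 2/13
  a_C = 36/143

Starting state is B, so the absorption probability is a_B = 2/13.

Answer: 2/13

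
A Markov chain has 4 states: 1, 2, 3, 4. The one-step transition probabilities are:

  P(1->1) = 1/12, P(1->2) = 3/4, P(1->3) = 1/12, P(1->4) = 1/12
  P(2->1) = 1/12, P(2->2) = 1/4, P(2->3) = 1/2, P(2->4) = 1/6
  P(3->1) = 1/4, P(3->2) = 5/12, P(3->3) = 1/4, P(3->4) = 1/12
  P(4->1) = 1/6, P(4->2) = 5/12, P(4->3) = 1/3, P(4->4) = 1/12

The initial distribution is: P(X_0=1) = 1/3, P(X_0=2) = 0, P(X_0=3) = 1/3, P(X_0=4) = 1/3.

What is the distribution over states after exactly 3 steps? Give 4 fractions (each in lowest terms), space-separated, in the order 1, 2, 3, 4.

Propagating the distribution step by step (d_{t+1} = d_t * P):
d_0 = (1=1/3, 2=0, 3=1/3, 4=1/3)
  d_1[1] = 1/3*1/12 + 0*1/12 + 1/3*1/4 + 1/3*1/6 = 1/6
  d_1[2] = 1/3*3/4 + 0*1/4 + 1/3*5/12 + 1/3*5/12 = 19/36
  d_1[3] = 1/3*1/12 + 0*1/2 + 1/3*1/4 + 1/3*1/3 = 2/9
  d_1[4] = 1/3*1/12 + 0*1/6 + 1/3*1/12 + 1/3*1/12 = 1/12
d_1 = (1=1/6, 2=19/36, 3=2/9, 4=1/12)
  d_2[1] = 1/6*1/12 + 19/36*1/12 + 2/9*1/4 + 1/12*1/6 = 55/432
  d_2[2] = 1/6*3/4 + 19/36*1/4 + 2/9*5/12 + 1/12*5/12 = 83/216
  d_2[3] = 1/6*1/12 + 19/36*1/2 + 2/9*1/4 + 1/12*1/3 = 13/36
  d_2[4] = 1/6*1/12 + 19/36*1/6 + 2/9*1/12 + 1/12*1/12 = 55/432
d_2 = (1=55/432, 2=83/216, 3=13/36, 4=55/432)
  d_3[1] = 55/432*1/12 + 83/216*1/12 + 13/36*1/4 + 55/432*1/6 = 799/5184
  d_3[2] = 55/432*3/4 + 83/216*1/4 + 13/36*5/12 + 55/432*5/12 = 32/81
  d_3[3] = 55/432*1/12 + 83/216*1/2 + 13/36*1/4 + 55/432*1/3 = 1739/5184
  d_3[4] = 55/432*1/12 + 83/216*1/6 + 13/36*1/12 + 55/432*1/12 = 299/2592
d_3 = (1=799/5184, 2=32/81, 3=1739/5184, 4=299/2592)

Answer: 799/5184 32/81 1739/5184 299/2592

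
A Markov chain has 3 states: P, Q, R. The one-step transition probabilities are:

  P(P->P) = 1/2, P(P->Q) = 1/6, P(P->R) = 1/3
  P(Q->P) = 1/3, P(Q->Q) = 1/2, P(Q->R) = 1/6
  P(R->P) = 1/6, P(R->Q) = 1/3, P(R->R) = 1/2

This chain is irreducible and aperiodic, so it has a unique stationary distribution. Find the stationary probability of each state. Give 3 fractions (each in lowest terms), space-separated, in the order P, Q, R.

The stationary distribution satisfies pi = pi * P, i.e.:
  pi_P = 1/2*pi_P + 1/3*pi_Q + 1/6*pi_R
  pi_Q = 1/6*pi_P + 1/2*pi_Q + 1/3*pi_R
  pi_R = 1/3*pi_P + 1/6*pi_Q + 1/2*pi_R
with normalization: pi_P + pi_Q + pi_R = 1.

Using the first 2 balance equations plus normalization, the linear system A*pi = b is:
  [-1/2, 1/3, 1/6] . pi = 0
  [1/6, -1/2, 1/3] . pi = 0
  [1, 1, 1] . pi = 1

Solving yields:
  pi_P = 1/3
  pi_Q = 1/3
  pi_R = 1/3

Verification (pi * P):
  1/3*1/2 + 1/3*1/3 + 1/3*1/6 = 1/3 = pi_P  (ok)
  1/3*1/6 + 1/3*1/2 + 1/3*1/3 = 1/3 = pi_Q  (ok)
  1/3*1/3 + 1/3*1/6 + 1/3*1/2 = 1/3 = pi_R  (ok)

Answer: 1/3 1/3 1/3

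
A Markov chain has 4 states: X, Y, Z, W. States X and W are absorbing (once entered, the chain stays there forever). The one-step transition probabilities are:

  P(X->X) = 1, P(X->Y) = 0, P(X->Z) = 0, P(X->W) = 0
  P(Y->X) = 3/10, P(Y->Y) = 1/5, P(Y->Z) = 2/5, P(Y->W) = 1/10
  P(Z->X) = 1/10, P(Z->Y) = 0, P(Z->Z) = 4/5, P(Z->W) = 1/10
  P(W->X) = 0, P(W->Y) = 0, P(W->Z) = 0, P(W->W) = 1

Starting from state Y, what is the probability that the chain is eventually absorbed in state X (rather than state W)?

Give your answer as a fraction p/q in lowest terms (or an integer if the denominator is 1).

Let a_i = P(absorbed in X | start in state i).
Boundary conditions: a_X = 1, a_W = 0.
For each transient state i, a_i = sum_j P(i->j) * a_j:
  a_Y = 3/10*a_X + 1/5*a_Y + 2/5*a_Z + 1/10*a_W
  a_Z = 1/10*a_X + 0*a_Y + 4/5*a_Z + 1/10*a_W

Substituting a_X = 1 and a_W = 0, rearrange to (I - Q) a = r where r[i] = P(i -> X):
  [4/5, -2/5] . (a_Y, a_Z) = 3/10
  [0, 1/5] . (a_Y, a_Z) = 1/10

Solving yields:
  a_Y = 5/8
  a_Z = 1/2

Starting state is Y, so the absorption probability is a_Y = 5/8.

Answer: 5/8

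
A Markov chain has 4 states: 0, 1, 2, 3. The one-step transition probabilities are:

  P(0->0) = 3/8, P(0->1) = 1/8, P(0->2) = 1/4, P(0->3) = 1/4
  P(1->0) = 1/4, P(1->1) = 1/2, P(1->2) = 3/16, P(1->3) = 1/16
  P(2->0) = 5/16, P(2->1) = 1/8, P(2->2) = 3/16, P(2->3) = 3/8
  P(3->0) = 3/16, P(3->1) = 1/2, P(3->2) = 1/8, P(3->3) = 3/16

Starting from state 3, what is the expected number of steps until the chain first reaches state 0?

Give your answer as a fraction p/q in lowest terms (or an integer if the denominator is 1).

Answer: 1968/463

Derivation:
Let h_i = expected steps to first reach 0 from state i.
Boundary: h_0 = 0.
First-step equations for the other states:
  h_1 = 1 + 1/4*h_0 + 1/2*h_1 + 3/16*h_2 + 1/16*h_3
  h_2 = 1 + 5/16*h_0 + 1/8*h_1 + 3/16*h_2 + 3/8*h_3
  h_3 = 1 + 3/16*h_0 + 1/2*h_1 + 1/8*h_2 + 3/16*h_3

Substituting h_0 = 0 and rearranging gives the linear system (I - Q) h = 1:
  [1/2, -3/16, -1/16] . (h_1, h_2, h_3) = 1
  [-1/8, 13/16, -3/8] . (h_1, h_2, h_3) = 1
  [-1/2, -1/8, 13/16] . (h_1, h_2, h_3) = 1

Solving yields:
  h_1 = 1832/463
  h_2 = 1760/463
  h_3 = 1968/463

Starting state is 3, so the expected hitting time is h_3 = 1968/463.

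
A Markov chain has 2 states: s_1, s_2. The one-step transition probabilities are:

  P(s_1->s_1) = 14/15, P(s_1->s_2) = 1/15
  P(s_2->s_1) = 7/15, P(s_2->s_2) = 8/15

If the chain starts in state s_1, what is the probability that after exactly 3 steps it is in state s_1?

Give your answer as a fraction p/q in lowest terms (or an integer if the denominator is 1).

Answer: 2996/3375

Derivation:
Computing P^3 by repeated multiplication:
P^1 =
  s_1: [14/15, 1/15]
  s_2: [7/15, 8/15]
P^2 =
  s_1: [203/225, 22/225]
  s_2: [154/225, 71/225]
P^3 =
  s_1: [2996/3375, 379/3375]
  s_2: [2653/3375, 722/3375]

(P^3)[s_1 -> s_1] = 2996/3375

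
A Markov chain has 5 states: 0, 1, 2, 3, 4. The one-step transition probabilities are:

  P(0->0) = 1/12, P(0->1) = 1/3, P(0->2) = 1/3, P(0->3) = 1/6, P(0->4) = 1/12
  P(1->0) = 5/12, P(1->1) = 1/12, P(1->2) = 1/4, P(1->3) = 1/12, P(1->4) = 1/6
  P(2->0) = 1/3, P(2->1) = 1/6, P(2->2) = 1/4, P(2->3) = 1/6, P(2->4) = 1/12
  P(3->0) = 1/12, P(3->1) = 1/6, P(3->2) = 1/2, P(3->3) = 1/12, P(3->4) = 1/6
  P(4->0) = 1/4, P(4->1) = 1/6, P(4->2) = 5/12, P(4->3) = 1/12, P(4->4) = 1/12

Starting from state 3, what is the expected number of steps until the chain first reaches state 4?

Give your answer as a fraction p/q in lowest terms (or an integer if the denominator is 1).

Answer: 9264/1111

Derivation:
Let h_i = expected steps to first reach 4 from state i.
Boundary: h_4 = 0.
First-step equations for the other states:
  h_0 = 1 + 1/12*h_0 + 1/3*h_1 + 1/3*h_2 + 1/6*h_3 + 1/12*h_4
  h_1 = 1 + 5/12*h_0 + 1/12*h_1 + 1/4*h_2 + 1/12*h_3 + 1/6*h_4
  h_2 = 1 + 1/3*h_0 + 1/6*h_1 + 1/4*h_2 + 1/6*h_3 + 1/12*h_4
  h_3 = 1 + 1/12*h_0 + 1/6*h_1 + 1/2*h_2 + 1/12*h_3 + 1/6*h_4

Substituting h_4 = 0 and rearranging gives the linear system (I - Q) h = 1:
  [11/12, -1/3, -1/3, -1/6] . (h_0, h_1, h_2, h_3) = 1
  [-5/12, 11/12, -1/4, -1/12] . (h_0, h_1, h_2, h_3) = 1
  [-1/3, -1/6, 3/4, -1/6] . (h_0, h_1, h_2, h_3) = 1
  [-1/12, -1/6, -1/2, 11/12] . (h_0, h_1, h_2, h_3) = 1

Solving yields:
  h_0 = 9916/1111
  h_1 = 92/11
  h_2 = 10012/1111
  h_3 = 9264/1111

Starting state is 3, so the expected hitting time is h_3 = 9264/1111.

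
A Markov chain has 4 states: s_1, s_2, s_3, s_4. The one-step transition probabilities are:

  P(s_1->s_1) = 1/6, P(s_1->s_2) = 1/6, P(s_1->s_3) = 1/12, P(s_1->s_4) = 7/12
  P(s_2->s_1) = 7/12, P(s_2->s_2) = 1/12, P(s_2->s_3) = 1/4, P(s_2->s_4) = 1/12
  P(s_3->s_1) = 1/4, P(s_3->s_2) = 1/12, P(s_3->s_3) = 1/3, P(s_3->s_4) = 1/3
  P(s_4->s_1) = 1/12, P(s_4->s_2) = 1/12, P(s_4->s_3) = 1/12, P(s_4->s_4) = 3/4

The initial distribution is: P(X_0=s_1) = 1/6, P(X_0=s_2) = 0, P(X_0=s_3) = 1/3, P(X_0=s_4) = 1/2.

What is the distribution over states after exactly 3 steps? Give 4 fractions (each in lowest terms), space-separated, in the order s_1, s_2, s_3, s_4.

Answer: 65/384 1013/10368 349/2592 517/864

Derivation:
Propagating the distribution step by step (d_{t+1} = d_t * P):
d_0 = (s_1=1/6, s_2=0, s_3=1/3, s_4=1/2)
  d_1[s_1] = 1/6*1/6 + 0*7/12 + 1/3*1/4 + 1/2*1/12 = 11/72
  d_1[s_2] = 1/6*1/6 + 0*1/12 + 1/3*1/12 + 1/2*1/12 = 7/72
  d_1[s_3] = 1/6*1/12 + 0*1/4 + 1/3*1/3 + 1/2*1/12 = 1/6
  d_1[s_4] = 1/6*7/12 + 0*1/12 + 1/3*1/3 + 1/2*3/4 = 7/12
d_1 = (s_1=11/72, s_2=7/72, s_3=1/6, s_4=7/12)
  d_2[s_1] = 11/72*1/6 + 7/72*7/12 + 1/6*1/4 + 7/12*1/12 = 149/864
  d_2[s_2] = 11/72*1/6 + 7/72*1/12 + 1/6*1/12 + 7/12*1/12 = 83/864
  d_2[s_3] = 11/72*1/12 + 7/72*1/4 + 1/6*1/3 + 7/12*1/12 = 61/432
  d_2[s_4] = 11/72*7/12 + 7/72*1/12 + 1/6*1/3 + 7/12*3/4 = 85/144
d_2 = (s_1=149/864, s_2=83/864, s_3=61/432, s_4=85/144)
  d_3[s_1] = 149/864*1/6 + 83/864*7/12 + 61/432*1/4 + 85/144*1/12 = 65/384
  d_3[s_2] = 149/864*1/6 + 83/864*1/12 + 61/432*1/12 + 85/144*1/12 = 1013/10368
  d_3[s_3] = 149/864*1/12 + 83/864*1/4 + 61/432*1/3 + 85/144*1/12 = 349/2592
  d_3[s_4] = 149/864*7/12 + 83/864*1/12 + 61/432*1/3 + 85/144*3/4 = 517/864
d_3 = (s_1=65/384, s_2=1013/10368, s_3=349/2592, s_4=517/864)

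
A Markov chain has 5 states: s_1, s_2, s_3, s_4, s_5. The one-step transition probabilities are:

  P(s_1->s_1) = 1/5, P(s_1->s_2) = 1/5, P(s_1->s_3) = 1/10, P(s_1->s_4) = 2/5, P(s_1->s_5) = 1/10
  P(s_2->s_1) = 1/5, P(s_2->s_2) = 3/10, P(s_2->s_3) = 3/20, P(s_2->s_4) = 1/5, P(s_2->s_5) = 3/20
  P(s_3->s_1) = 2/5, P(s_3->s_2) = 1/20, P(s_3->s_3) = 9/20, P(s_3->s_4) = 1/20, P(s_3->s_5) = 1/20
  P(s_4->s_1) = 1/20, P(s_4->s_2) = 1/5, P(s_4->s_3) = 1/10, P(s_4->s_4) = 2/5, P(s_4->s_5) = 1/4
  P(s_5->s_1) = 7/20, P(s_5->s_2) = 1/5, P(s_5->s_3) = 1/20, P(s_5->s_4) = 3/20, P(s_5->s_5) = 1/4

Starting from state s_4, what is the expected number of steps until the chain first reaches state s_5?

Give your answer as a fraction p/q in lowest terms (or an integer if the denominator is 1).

Answer: 6715/1158

Derivation:
Let h_i = expected steps to first reach s_5 from state i.
Boundary: h_s_5 = 0.
First-step equations for the other states:
  h_s_1 = 1 + 1/5*h_s_1 + 1/5*h_s_2 + 1/10*h_s_3 + 2/5*h_s_4 + 1/10*h_s_5
  h_s_2 = 1 + 1/5*h_s_1 + 3/10*h_s_2 + 3/20*h_s_3 + 1/5*h_s_4 + 3/20*h_s_5
  h_s_3 = 1 + 2/5*h_s_1 + 1/20*h_s_2 + 9/20*h_s_3 + 1/20*h_s_4 + 1/20*h_s_5
  h_s_4 = 1 + 1/20*h_s_1 + 1/5*h_s_2 + 1/10*h_s_3 + 2/5*h_s_4 + 1/4*h_s_5

Substituting h_s_5 = 0 and rearranging gives the linear system (I - Q) h = 1:
  [4/5, -1/5, -1/10, -2/5] . (h_s_1, h_s_2, h_s_3, h_s_4) = 1
  [-1/5, 7/10, -3/20, -1/5] . (h_s_1, h_s_2, h_s_3, h_s_4) = 1
  [-2/5, -1/20, 11/20, -1/20] . (h_s_1, h_s_2, h_s_3, h_s_4) = 1
  [-1/20, -1/5, -1/10, 3/5] . (h_s_1, h_s_2, h_s_3, h_s_4) = 1

Solving yields:
  h_s_1 = 3950/579
  h_s_2 = 7795/1158
  h_s_3 = 4585/579
  h_s_4 = 6715/1158

Starting state is s_4, so the expected hitting time is h_s_4 = 6715/1158.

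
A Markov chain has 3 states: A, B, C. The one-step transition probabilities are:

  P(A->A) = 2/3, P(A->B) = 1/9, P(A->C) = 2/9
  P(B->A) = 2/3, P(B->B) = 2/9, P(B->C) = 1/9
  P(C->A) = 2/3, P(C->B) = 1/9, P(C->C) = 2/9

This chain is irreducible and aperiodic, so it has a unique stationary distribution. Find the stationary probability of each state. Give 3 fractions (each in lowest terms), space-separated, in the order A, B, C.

Answer: 2/3 1/8 5/24

Derivation:
The stationary distribution satisfies pi = pi * P, i.e.:
  pi_A = 2/3*pi_A + 2/3*pi_B + 2/3*pi_C
  pi_B = 1/9*pi_A + 2/9*pi_B + 1/9*pi_C
  pi_C = 2/9*pi_A + 1/9*pi_B + 2/9*pi_C
with normalization: pi_A + pi_B + pi_C = 1.

Using the first 2 balance equations plus normalization, the linear system A*pi = b is:
  [-1/3, 2/3, 2/3] . pi = 0
  [1/9, -7/9, 1/9] . pi = 0
  [1, 1, 1] . pi = 1

Solving yields:
  pi_A = 2/3
  pi_B = 1/8
  pi_C = 5/24

Verification (pi * P):
  2/3*2/3 + 1/8*2/3 + 5/24*2/3 = 2/3 = pi_A  (ok)
  2/3*1/9 + 1/8*2/9 + 5/24*1/9 = 1/8 = pi_B  (ok)
  2/3*2/9 + 1/8*1/9 + 5/24*2/9 = 5/24 = pi_C  (ok)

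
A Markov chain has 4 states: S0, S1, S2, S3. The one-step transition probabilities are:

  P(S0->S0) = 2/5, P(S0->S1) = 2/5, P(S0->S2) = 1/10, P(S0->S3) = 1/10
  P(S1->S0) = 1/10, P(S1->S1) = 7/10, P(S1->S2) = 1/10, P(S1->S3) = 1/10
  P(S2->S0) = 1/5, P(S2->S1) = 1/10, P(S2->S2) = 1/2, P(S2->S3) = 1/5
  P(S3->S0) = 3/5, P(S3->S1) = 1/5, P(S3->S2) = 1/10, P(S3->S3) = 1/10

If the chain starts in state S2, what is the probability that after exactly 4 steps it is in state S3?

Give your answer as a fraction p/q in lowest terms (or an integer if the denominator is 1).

Answer: 61/500

Derivation:
Computing P^4 by repeated multiplication:
P^1 =
  S0: [2/5, 2/5, 1/10, 1/10]
  S1: [1/10, 7/10, 1/10, 1/10]
  S2: [1/5, 1/10, 1/2, 1/5]
  S3: [3/5, 1/5, 1/10, 1/10]
P^2 =
  S0: [7/25, 47/100, 7/50, 11/100]
  S1: [19/100, 14/25, 7/50, 11/100]
  S2: [31/100, 6/25, 3/10, 3/20]
  S3: [17/50, 41/100, 7/50, 11/100]
P^3 =
  S0: [253/1000, 477/1000, 39/250, 57/500]
  S1: [113/500, 63/125, 39/250, 57/500]
  S2: [149/500, 44/125, 11/50, 13/100]
  S3: [271/1000, 459/1000, 39/250, 57/500]
P^4 =
  S0: [497/2000, 947/2000, 203/1250, 289/2500]
  S1: [601/2500, 301/625, 203/1250, 289/2500]
  S2: [691/2500, 517/1250, 47/250, 61/500]
  S3: [2539/10000, 4681/10000, 203/1250, 289/2500]

(P^4)[S2 -> S3] = 61/500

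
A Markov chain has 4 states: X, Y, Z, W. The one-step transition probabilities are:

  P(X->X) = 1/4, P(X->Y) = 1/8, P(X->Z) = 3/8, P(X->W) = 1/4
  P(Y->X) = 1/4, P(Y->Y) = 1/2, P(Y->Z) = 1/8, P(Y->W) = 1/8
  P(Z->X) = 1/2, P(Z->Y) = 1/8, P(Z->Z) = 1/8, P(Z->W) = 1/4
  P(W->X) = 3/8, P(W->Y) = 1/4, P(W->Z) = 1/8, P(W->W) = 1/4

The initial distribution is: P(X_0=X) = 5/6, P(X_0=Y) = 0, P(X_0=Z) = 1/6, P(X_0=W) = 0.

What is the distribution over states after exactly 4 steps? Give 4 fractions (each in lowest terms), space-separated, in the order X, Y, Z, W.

Propagating the distribution step by step (d_{t+1} = d_t * P):
d_0 = (X=5/6, Y=0, Z=1/6, W=0)
  d_1[X] = 5/6*1/4 + 0*1/4 + 1/6*1/2 + 0*3/8 = 7/24
  d_1[Y] = 5/6*1/8 + 0*1/2 + 1/6*1/8 + 0*1/4 = 1/8
  d_1[Z] = 5/6*3/8 + 0*1/8 + 1/6*1/8 + 0*1/8 = 1/3
  d_1[W] = 5/6*1/4 + 0*1/8 + 1/6*1/4 + 0*1/4 = 1/4
d_1 = (X=7/24, Y=1/8, Z=1/3, W=1/4)
  d_2[X] = 7/24*1/4 + 1/8*1/4 + 1/3*1/2 + 1/4*3/8 = 35/96
  d_2[Y] = 7/24*1/8 + 1/8*1/2 + 1/3*1/8 + 1/4*1/4 = 13/64
  d_2[Z] = 7/24*3/8 + 1/8*1/8 + 1/3*1/8 + 1/4*1/8 = 19/96
  d_2[W] = 7/24*1/4 + 1/8*1/8 + 1/3*1/4 + 1/4*1/4 = 15/64
d_2 = (X=35/96, Y=13/64, Z=19/96, W=15/64)
  d_3[X] = 35/96*1/4 + 13/64*1/4 + 19/96*1/2 + 15/64*3/8 = 505/1536
  d_3[Y] = 35/96*1/8 + 13/64*1/2 + 19/96*1/8 + 15/64*1/4 = 59/256
  d_3[Z] = 35/96*3/8 + 13/64*1/8 + 19/96*1/8 + 15/64*1/8 = 83/384
  d_3[W] = 35/96*1/4 + 13/64*1/8 + 19/96*1/4 + 15/64*1/4 = 115/512
d_3 = (X=505/1536, Y=59/256, Z=83/384, W=115/512)
  d_4[X] = 505/1536*1/4 + 59/256*1/4 + 83/384*1/2 + 115/512*3/8 = 4081/12288
  d_4[Y] = 505/1536*1/8 + 59/256*1/2 + 83/384*1/8 + 115/512*1/4 = 981/4096
  d_4[Z] = 505/1536*3/8 + 59/256*1/8 + 83/384*1/8 + 115/512*1/8 = 1273/6144
  d_4[W] = 505/1536*1/4 + 59/256*1/8 + 83/384*1/4 + 115/512*1/4 = 453/2048
d_4 = (X=4081/12288, Y=981/4096, Z=1273/6144, W=453/2048)

Answer: 4081/12288 981/4096 1273/6144 453/2048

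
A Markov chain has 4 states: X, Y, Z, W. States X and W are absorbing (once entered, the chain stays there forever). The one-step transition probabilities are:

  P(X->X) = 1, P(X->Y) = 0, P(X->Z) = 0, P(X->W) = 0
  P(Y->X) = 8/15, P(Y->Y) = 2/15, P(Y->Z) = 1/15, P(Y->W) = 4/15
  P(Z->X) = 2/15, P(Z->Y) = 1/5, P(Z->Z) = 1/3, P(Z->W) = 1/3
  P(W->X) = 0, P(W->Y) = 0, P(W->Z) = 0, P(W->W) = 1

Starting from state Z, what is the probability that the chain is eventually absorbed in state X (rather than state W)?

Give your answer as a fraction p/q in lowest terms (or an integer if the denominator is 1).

Let a_i = P(absorbed in X | start in state i).
Boundary conditions: a_X = 1, a_W = 0.
For each transient state i, a_i = sum_j P(i->j) * a_j:
  a_Y = 8/15*a_X + 2/15*a_Y + 1/15*a_Z + 4/15*a_W
  a_Z = 2/15*a_X + 1/5*a_Y + 1/3*a_Z + 1/3*a_W

Substituting a_X = 1 and a_W = 0, rearrange to (I - Q) a = r where r[i] = P(i -> X):
  [13/15, -1/15] . (a_Y, a_Z) = 8/15
  [-1/5, 2/3] . (a_Y, a_Z) = 2/15

Solving yields:
  a_Y = 82/127
  a_Z = 50/127

Starting state is Z, so the absorption probability is a_Z = 50/127.

Answer: 50/127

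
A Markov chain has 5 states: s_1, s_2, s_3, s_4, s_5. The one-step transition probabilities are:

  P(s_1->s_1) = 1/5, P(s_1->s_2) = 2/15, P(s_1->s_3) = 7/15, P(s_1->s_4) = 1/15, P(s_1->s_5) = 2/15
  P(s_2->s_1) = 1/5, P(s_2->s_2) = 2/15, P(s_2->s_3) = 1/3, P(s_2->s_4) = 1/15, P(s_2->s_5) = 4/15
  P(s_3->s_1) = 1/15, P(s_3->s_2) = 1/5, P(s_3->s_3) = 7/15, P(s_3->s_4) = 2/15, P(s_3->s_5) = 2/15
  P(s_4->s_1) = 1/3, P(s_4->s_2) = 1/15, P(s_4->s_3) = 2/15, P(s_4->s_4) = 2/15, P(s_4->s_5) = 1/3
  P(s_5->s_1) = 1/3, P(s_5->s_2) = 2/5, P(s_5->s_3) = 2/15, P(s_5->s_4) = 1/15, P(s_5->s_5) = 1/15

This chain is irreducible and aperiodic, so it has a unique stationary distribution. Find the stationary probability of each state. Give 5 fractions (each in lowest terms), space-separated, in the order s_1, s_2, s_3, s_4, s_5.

The stationary distribution satisfies pi = pi * P, i.e.:
  pi_s_1 = 1/5*pi_s_1 + 1/5*pi_s_2 + 1/15*pi_s_3 + 1/3*pi_s_4 + 1/3*pi_s_5
  pi_s_2 = 2/15*pi_s_1 + 2/15*pi_s_2 + 1/5*pi_s_3 + 1/15*pi_s_4 + 2/5*pi_s_5
  pi_s_3 = 7/15*pi_s_1 + 1/3*pi_s_2 + 7/15*pi_s_3 + 2/15*pi_s_4 + 2/15*pi_s_5
  pi_s_4 = 1/15*pi_s_1 + 1/15*pi_s_2 + 2/15*pi_s_3 + 2/15*pi_s_4 + 1/15*pi_s_5
  pi_s_5 = 2/15*pi_s_1 + 4/15*pi_s_2 + 2/15*pi_s_3 + 1/3*pi_s_4 + 1/15*pi_s_5
with normalization: pi_s_1 + pi_s_2 + pi_s_3 + pi_s_4 + pi_s_5 = 1.

Using the first 4 balance equations plus normalization, the linear system A*pi = b is:
  [-4/5, 1/5, 1/15, 1/3, 1/3] . pi = 0
  [2/15, -13/15, 1/5, 1/15, 2/5] . pi = 0
  [7/15, 1/3, -8/15, 2/15, 2/15] . pi = 0
  [1/15, 1/15, 2/15, -13/15, 1/15] . pi = 0
  [1, 1, 1, 1, 1] . pi = 1

Solving yields:
  pi_s_1 = 9537/50675
  pi_s_2 = 1977/10135
  pi_s_3 = 17869/50675
  pi_s_4 = 4896/50675
  pi_s_5 = 8488/50675

Verification (pi * P):
  9537/50675*1/5 + 1977/10135*1/5 + 17869/50675*1/15 + 4896/50675*1/3 + 8488/50675*1/3 = 9537/50675 = pi_s_1  (ok)
  9537/50675*2/15 + 1977/10135*2/15 + 17869/50675*1/5 + 4896/50675*1/15 + 8488/50675*2/5 = 1977/10135 = pi_s_2  (ok)
  9537/50675*7/15 + 1977/10135*1/3 + 17869/50675*7/15 + 4896/50675*2/15 + 8488/50675*2/15 = 17869/50675 = pi_s_3  (ok)
  9537/50675*1/15 + 1977/10135*1/15 + 17869/50675*2/15 + 4896/50675*2/15 + 8488/50675*1/15 = 4896/50675 = pi_s_4  (ok)
  9537/50675*2/15 + 1977/10135*4/15 + 17869/50675*2/15 + 4896/50675*1/3 + 8488/50675*1/15 = 8488/50675 = pi_s_5  (ok)

Answer: 9537/50675 1977/10135 17869/50675 4896/50675 8488/50675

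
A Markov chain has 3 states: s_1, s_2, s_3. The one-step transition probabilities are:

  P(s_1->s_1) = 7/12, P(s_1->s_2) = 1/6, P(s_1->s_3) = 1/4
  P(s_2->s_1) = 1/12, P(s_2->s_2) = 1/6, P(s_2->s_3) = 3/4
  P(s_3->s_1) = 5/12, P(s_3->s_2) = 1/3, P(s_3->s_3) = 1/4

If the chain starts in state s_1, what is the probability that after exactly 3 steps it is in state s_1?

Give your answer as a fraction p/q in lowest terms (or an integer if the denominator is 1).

Answer: 61/144

Derivation:
Computing P^3 by repeated multiplication:
P^1 =
  s_1: [7/12, 1/6, 1/4]
  s_2: [1/12, 1/6, 3/4]
  s_3: [5/12, 1/3, 1/4]
P^2 =
  s_1: [11/24, 5/24, 1/3]
  s_2: [3/8, 7/24, 1/3]
  s_3: [3/8, 5/24, 5/12]
P^3 =
  s_1: [61/144, 2/9, 17/48]
  s_2: [55/144, 2/9, 19/48]
  s_3: [59/144, 17/72, 17/48]

(P^3)[s_1 -> s_1] = 61/144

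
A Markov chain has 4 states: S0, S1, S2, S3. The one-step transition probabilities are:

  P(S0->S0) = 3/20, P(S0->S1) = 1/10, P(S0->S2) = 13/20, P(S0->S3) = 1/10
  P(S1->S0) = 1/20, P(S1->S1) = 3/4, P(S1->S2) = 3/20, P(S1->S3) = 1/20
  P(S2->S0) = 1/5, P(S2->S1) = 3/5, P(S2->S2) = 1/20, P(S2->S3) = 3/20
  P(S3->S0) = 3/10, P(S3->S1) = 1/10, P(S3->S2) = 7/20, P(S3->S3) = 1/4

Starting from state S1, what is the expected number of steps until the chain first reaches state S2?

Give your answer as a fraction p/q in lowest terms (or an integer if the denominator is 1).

Let h_i = expected steps to first reach S2 from state i.
Boundary: h_S2 = 0.
First-step equations for the other states:
  h_S0 = 1 + 3/20*h_S0 + 1/10*h_S1 + 13/20*h_S2 + 1/10*h_S3
  h_S1 = 1 + 1/20*h_S0 + 3/4*h_S1 + 3/20*h_S2 + 1/20*h_S3
  h_S3 = 1 + 3/10*h_S0 + 1/10*h_S1 + 7/20*h_S2 + 1/4*h_S3

Substituting h_S2 = 0 and rearranging gives the linear system (I - Q) h = 1:
  [17/20, -1/10, -1/10] . (h_S0, h_S1, h_S3) = 1
  [-1/20, 1/4, -1/20] . (h_S0, h_S1, h_S3) = 1
  [-3/10, -1/10, 3/4] . (h_S0, h_S1, h_S3) = 1

Solving yields:
  h_S0 = 476/227
  h_S1 = 1132/227
  h_S3 = 644/227

Starting state is S1, so the expected hitting time is h_S1 = 1132/227.

Answer: 1132/227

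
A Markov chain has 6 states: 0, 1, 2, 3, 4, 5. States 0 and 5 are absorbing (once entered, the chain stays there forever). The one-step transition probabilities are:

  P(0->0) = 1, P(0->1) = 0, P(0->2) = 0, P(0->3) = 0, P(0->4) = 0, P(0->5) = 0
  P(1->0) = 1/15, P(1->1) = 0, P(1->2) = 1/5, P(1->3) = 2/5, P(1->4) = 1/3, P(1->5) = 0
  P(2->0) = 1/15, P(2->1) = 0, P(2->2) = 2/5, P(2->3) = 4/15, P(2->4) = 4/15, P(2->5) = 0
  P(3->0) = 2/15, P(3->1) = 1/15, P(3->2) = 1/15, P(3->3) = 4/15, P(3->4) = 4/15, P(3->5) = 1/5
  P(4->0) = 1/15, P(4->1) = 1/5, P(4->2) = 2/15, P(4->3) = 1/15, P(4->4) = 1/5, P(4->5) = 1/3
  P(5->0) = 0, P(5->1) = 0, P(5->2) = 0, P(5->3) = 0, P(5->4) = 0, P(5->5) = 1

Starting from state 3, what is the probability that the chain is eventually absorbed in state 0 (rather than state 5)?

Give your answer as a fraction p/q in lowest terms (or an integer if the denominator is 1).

Answer: 1951/5587

Derivation:
Let a_i = P(absorbed in 0 | start in state i).
Boundary conditions: a_0 = 1, a_5 = 0.
For each transient state i, a_i = sum_j P(i->j) * a_j:
  a_1 = 1/15*a_0 + 0*a_1 + 1/5*a_2 + 2/5*a_3 + 1/3*a_4 + 0*a_5
  a_2 = 1/15*a_0 + 0*a_1 + 2/5*a_2 + 4/15*a_3 + 4/15*a_4 + 0*a_5
  a_3 = 2/15*a_0 + 1/15*a_1 + 1/15*a_2 + 4/15*a_3 + 4/15*a_4 + 1/5*a_5
  a_4 = 1/15*a_0 + 1/5*a_1 + 2/15*a_2 + 1/15*a_3 + 1/5*a_4 + 1/3*a_5

Substituting a_0 = 1 and a_5 = 0, rearrange to (I - Q) a = r where r[i] = P(i -> 0):
  [1, -1/5, -2/5, -1/3] . (a_1, a_2, a_3, a_4) = 1/15
  [0, 3/5, -4/15, -4/15] . (a_1, a_2, a_3, a_4) = 1/15
  [-1/15, -1/15, 11/15, -4/15] . (a_1, a_2, a_3, a_4) = 2/15
  [-1/5, -2/15, -1/15, 4/5] . (a_1, a_2, a_3, a_4) = 1/15

Solving yields:
  a_1 = 2088/5587
  a_2 = 2159/5587
  a_3 = 1951/5587
  a_4 = 10/37

Starting state is 3, so the absorption probability is a_3 = 1951/5587.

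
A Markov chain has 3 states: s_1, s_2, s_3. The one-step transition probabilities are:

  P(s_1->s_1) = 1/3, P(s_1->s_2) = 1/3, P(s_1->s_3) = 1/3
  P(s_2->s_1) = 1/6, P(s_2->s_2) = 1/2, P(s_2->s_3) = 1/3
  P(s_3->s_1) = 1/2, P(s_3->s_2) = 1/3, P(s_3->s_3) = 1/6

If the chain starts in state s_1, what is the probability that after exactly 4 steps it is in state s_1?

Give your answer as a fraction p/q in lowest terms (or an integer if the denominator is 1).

Computing P^4 by repeated multiplication:
P^1 =
  s_1: [1/3, 1/3, 1/3]
  s_2: [1/6, 1/2, 1/3]
  s_3: [1/2, 1/3, 1/6]
P^2 =
  s_1: [1/3, 7/18, 5/18]
  s_2: [11/36, 5/12, 5/18]
  s_3: [11/36, 7/18, 11/36]
P^3 =
  s_1: [17/54, 43/108, 31/108]
  s_2: [67/216, 29/72, 31/108]
  s_3: [23/72, 43/108, 61/216]
P^4 =
  s_1: [17/54, 259/648, 185/648]
  s_2: [407/1296, 173/432, 185/648]
  s_3: [407/1296, 259/648, 371/1296]

(P^4)[s_1 -> s_1] = 17/54

Answer: 17/54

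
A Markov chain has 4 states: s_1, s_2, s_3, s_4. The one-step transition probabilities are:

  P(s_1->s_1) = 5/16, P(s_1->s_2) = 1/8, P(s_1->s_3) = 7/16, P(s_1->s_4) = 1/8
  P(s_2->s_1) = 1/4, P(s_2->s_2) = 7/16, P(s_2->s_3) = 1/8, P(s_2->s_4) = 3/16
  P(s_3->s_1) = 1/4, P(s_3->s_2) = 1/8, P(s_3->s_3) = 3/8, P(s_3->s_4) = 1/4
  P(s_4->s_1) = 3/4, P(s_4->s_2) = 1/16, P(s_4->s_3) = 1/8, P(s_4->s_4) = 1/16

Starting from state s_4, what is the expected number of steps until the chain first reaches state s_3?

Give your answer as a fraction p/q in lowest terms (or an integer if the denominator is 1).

Let h_i = expected steps to first reach s_3 from state i.
Boundary: h_s_3 = 0.
First-step equations for the other states:
  h_s_1 = 1 + 5/16*h_s_1 + 1/8*h_s_2 + 7/16*h_s_3 + 1/8*h_s_4
  h_s_2 = 1 + 1/4*h_s_1 + 7/16*h_s_2 + 1/8*h_s_3 + 3/16*h_s_4
  h_s_4 = 1 + 3/4*h_s_1 + 1/16*h_s_2 + 1/8*h_s_3 + 1/16*h_s_4

Substituting h_s_3 = 0 and rearranging gives the linear system (I - Q) h = 1:
  [11/16, -1/8, -1/8] . (h_s_1, h_s_2, h_s_4) = 1
  [-1/4, 9/16, -3/16] . (h_s_1, h_s_2, h_s_4) = 1
  [-3/4, -1/16, 15/16] . (h_s_1, h_s_2, h_s_4) = 1

Solving yields:
  h_s_1 = 752/259
  h_s_2 = 1112/259
  h_s_4 = 136/37

Starting state is s_4, so the expected hitting time is h_s_4 = 136/37.

Answer: 136/37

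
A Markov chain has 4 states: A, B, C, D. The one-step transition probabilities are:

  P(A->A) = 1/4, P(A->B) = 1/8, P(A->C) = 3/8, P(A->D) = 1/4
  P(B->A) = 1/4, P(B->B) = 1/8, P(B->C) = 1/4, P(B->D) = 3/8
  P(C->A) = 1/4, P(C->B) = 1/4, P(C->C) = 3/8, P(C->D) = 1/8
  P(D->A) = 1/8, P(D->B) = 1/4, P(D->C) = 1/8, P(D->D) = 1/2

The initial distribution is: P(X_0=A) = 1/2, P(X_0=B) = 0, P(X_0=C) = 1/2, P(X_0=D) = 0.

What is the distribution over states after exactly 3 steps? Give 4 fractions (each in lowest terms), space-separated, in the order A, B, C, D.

Answer: 221/1024 101/512 289/1024 39/128

Derivation:
Propagating the distribution step by step (d_{t+1} = d_t * P):
d_0 = (A=1/2, B=0, C=1/2, D=0)
  d_1[A] = 1/2*1/4 + 0*1/4 + 1/2*1/4 + 0*1/8 = 1/4
  d_1[B] = 1/2*1/8 + 0*1/8 + 1/2*1/4 + 0*1/4 = 3/16
  d_1[C] = 1/2*3/8 + 0*1/4 + 1/2*3/8 + 0*1/8 = 3/8
  d_1[D] = 1/2*1/4 + 0*3/8 + 1/2*1/8 + 0*1/2 = 3/16
d_1 = (A=1/4, B=3/16, C=3/8, D=3/16)
  d_2[A] = 1/4*1/4 + 3/16*1/4 + 3/8*1/4 + 3/16*1/8 = 29/128
  d_2[B] = 1/4*1/8 + 3/16*1/8 + 3/8*1/4 + 3/16*1/4 = 25/128
  d_2[C] = 1/4*3/8 + 3/16*1/4 + 3/8*3/8 + 3/16*1/8 = 39/128
  d_2[D] = 1/4*1/4 + 3/16*3/8 + 3/8*1/8 + 3/16*1/2 = 35/128
d_2 = (A=29/128, B=25/128, C=39/128, D=35/128)
  d_3[A] = 29/128*1/4 + 25/128*1/4 + 39/128*1/4 + 35/128*1/8 = 221/1024
  d_3[B] = 29/128*1/8 + 25/128*1/8 + 39/128*1/4 + 35/128*1/4 = 101/512
  d_3[C] = 29/128*3/8 + 25/128*1/4 + 39/128*3/8 + 35/128*1/8 = 289/1024
  d_3[D] = 29/128*1/4 + 25/128*3/8 + 39/128*1/8 + 35/128*1/2 = 39/128
d_3 = (A=221/1024, B=101/512, C=289/1024, D=39/128)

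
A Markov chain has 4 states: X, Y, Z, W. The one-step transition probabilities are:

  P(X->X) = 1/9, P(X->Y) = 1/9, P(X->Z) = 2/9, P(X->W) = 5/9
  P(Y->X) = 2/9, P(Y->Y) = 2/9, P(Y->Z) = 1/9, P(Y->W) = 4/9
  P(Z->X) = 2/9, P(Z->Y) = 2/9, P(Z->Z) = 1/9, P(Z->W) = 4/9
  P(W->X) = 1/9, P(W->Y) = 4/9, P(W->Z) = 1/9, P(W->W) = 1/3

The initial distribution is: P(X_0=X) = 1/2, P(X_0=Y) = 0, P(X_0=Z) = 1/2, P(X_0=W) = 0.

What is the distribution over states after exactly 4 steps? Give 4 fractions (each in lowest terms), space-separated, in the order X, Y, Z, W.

Answer: 346/2187 649/2187 94/729 910/2187

Derivation:
Propagating the distribution step by step (d_{t+1} = d_t * P):
d_0 = (X=1/2, Y=0, Z=1/2, W=0)
  d_1[X] = 1/2*1/9 + 0*2/9 + 1/2*2/9 + 0*1/9 = 1/6
  d_1[Y] = 1/2*1/9 + 0*2/9 + 1/2*2/9 + 0*4/9 = 1/6
  d_1[Z] = 1/2*2/9 + 0*1/9 + 1/2*1/9 + 0*1/9 = 1/6
  d_1[W] = 1/2*5/9 + 0*4/9 + 1/2*4/9 + 0*1/3 = 1/2
d_1 = (X=1/6, Y=1/6, Z=1/6, W=1/2)
  d_2[X] = 1/6*1/9 + 1/6*2/9 + 1/6*2/9 + 1/2*1/9 = 4/27
  d_2[Y] = 1/6*1/9 + 1/6*2/9 + 1/6*2/9 + 1/2*4/9 = 17/54
  d_2[Z] = 1/6*2/9 + 1/6*1/9 + 1/6*1/9 + 1/2*1/9 = 7/54
  d_2[W] = 1/6*5/9 + 1/6*4/9 + 1/6*4/9 + 1/2*1/3 = 11/27
d_2 = (X=4/27, Y=17/54, Z=7/54, W=11/27)
  d_3[X] = 4/27*1/9 + 17/54*2/9 + 7/54*2/9 + 11/27*1/9 = 13/81
  d_3[Y] = 4/27*1/9 + 17/54*2/9 + 7/54*2/9 + 11/27*4/9 = 8/27
  d_3[Z] = 4/27*2/9 + 17/54*1/9 + 7/54*1/9 + 11/27*1/9 = 31/243
  d_3[W] = 4/27*5/9 + 17/54*4/9 + 7/54*4/9 + 11/27*1/3 = 101/243
d_3 = (X=13/81, Y=8/27, Z=31/243, W=101/243)
  d_4[X] = 13/81*1/9 + 8/27*2/9 + 31/243*2/9 + 101/243*1/9 = 346/2187
  d_4[Y] = 13/81*1/9 + 8/27*2/9 + 31/243*2/9 + 101/243*4/9 = 649/2187
  d_4[Z] = 13/81*2/9 + 8/27*1/9 + 31/243*1/9 + 101/243*1/9 = 94/729
  d_4[W] = 13/81*5/9 + 8/27*4/9 + 31/243*4/9 + 101/243*1/3 = 910/2187
d_4 = (X=346/2187, Y=649/2187, Z=94/729, W=910/2187)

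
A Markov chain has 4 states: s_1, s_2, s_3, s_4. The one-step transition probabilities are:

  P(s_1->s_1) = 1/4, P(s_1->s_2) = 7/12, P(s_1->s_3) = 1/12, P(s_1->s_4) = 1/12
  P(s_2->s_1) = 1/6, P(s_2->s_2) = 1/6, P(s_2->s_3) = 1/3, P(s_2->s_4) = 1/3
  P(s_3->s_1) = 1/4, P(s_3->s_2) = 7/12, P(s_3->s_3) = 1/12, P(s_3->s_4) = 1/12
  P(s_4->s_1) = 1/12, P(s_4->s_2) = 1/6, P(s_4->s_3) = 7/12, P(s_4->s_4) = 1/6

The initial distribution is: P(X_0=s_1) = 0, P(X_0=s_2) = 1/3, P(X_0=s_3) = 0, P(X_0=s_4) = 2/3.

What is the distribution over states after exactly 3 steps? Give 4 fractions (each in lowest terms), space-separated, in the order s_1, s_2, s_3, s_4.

Propagating the distribution step by step (d_{t+1} = d_t * P):
d_0 = (s_1=0, s_2=1/3, s_3=0, s_4=2/3)
  d_1[s_1] = 0*1/4 + 1/3*1/6 + 0*1/4 + 2/3*1/12 = 1/9
  d_1[s_2] = 0*7/12 + 1/3*1/6 + 0*7/12 + 2/3*1/6 = 1/6
  d_1[s_3] = 0*1/12 + 1/3*1/3 + 0*1/12 + 2/3*7/12 = 1/2
  d_1[s_4] = 0*1/12 + 1/3*1/3 + 0*1/12 + 2/3*1/6 = 2/9
d_1 = (s_1=1/9, s_2=1/6, s_3=1/2, s_4=2/9)
  d_2[s_1] = 1/9*1/4 + 1/6*1/6 + 1/2*1/4 + 2/9*1/12 = 43/216
  d_2[s_2] = 1/9*7/12 + 1/6*1/6 + 1/2*7/12 + 2/9*1/6 = 91/216
  d_2[s_3] = 1/9*1/12 + 1/6*1/3 + 1/2*1/12 + 2/9*7/12 = 17/72
  d_2[s_4] = 1/9*1/12 + 1/6*1/3 + 1/2*1/12 + 2/9*1/6 = 31/216
d_2 = (s_1=43/216, s_2=91/216, s_3=17/72, s_4=31/216)
  d_3[s_1] = 43/216*1/4 + 91/216*1/6 + 17/72*1/4 + 31/216*1/12 = 55/288
  d_3[s_2] = 43/216*7/12 + 91/216*1/6 + 17/72*7/12 + 31/216*1/6 = 451/1296
  d_3[s_3] = 43/216*1/12 + 91/216*1/3 + 17/72*1/12 + 31/216*7/12 = 25/96
  d_3[s_4] = 43/216*1/12 + 91/216*1/3 + 17/72*1/12 + 31/216*1/6 = 65/324
d_3 = (s_1=55/288, s_2=451/1296, s_3=25/96, s_4=65/324)

Answer: 55/288 451/1296 25/96 65/324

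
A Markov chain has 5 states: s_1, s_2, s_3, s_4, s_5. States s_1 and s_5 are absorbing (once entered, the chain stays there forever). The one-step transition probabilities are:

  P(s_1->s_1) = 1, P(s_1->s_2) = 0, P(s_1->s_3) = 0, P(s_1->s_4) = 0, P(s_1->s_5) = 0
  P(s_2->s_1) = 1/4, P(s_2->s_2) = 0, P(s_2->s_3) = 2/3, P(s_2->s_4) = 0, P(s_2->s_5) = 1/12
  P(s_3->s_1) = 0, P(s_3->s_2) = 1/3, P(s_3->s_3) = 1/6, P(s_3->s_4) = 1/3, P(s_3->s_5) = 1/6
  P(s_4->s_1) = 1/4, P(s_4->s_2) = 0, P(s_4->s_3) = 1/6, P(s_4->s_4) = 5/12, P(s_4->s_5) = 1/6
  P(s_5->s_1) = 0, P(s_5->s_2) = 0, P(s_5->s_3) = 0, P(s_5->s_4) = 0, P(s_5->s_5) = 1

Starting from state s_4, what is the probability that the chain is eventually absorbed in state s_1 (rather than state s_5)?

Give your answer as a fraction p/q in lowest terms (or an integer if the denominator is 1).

Answer: 36/65

Derivation:
Let a_i = P(absorbed in s_1 | start in state i).
Boundary conditions: a_s_1 = 1, a_s_5 = 0.
For each transient state i, a_i = sum_j P(i->j) * a_j:
  a_s_2 = 1/4*a_s_1 + 0*a_s_2 + 2/3*a_s_3 + 0*a_s_4 + 1/12*a_s_5
  a_s_3 = 0*a_s_1 + 1/3*a_s_2 + 1/6*a_s_3 + 1/3*a_s_4 + 1/6*a_s_5
  a_s_4 = 1/4*a_s_1 + 0*a_s_2 + 1/6*a_s_3 + 5/12*a_s_4 + 1/6*a_s_5

Substituting a_s_1 = 1 and a_s_5 = 0, rearrange to (I - Q) a = r where r[i] = P(i -> s_1):
  [1, -2/3, 0] . (a_s_2, a_s_3, a_s_4) = 1/4
  [-1/3, 5/6, -1/3] . (a_s_2, a_s_3, a_s_4) = 0
  [0, -1/6, 7/12] . (a_s_2, a_s_3, a_s_4) = 1/4

Solving yields:
  a_s_2 = 141/260
  a_s_3 = 57/130
  a_s_4 = 36/65

Starting state is s_4, so the absorption probability is a_s_4 = 36/65.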